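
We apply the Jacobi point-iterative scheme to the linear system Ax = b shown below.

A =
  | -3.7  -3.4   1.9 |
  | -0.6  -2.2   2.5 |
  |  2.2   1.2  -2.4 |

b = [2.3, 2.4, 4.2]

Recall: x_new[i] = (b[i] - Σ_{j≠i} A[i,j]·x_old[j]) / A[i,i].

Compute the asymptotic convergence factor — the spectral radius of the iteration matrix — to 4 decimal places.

Split A = D + L + U, D = diag(-3.7, -2.2, -2.4).
Jacobi T = -D⁻¹(L+U): T[1,0] = -(-0.6)/(-2.2) = -0.2727; T[1,1] = 0.
  T[0,:] = [+0.0000, -0.9189, +0.5135]
  T[1,:] = [-0.2727, +0.0000, +1.1364]
  T[2,:] = [+0.9167, +0.5000, +0.0000]
moduli |λ_i(T)| = 1.4190, 0.8508, 0.8508.
ρ = 1.4190; 1.4190 > 1, so it fails to converge.

1.4190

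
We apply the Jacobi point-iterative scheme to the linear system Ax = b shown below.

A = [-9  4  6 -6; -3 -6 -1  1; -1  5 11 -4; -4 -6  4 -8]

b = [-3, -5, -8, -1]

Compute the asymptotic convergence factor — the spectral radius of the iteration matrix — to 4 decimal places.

0.8580

Write A = D+L+U with D = diag(-9, -6, 11, -8).
Jacobi T = -D⁻¹(L+U): T[3,1] = -(-6)/(-8) = -0.7500; T[3,3] = 0.
  T[0,:] = [+0.0000  +0.4444  +0.6667  -0.6667]
  T[1,:] = [-0.5000  +0.0000  -0.1667  +0.1667]
  T[2,:] = [+0.0909  -0.4545  +0.0000  +0.3636]
  T[3,:] = [-0.5000  -0.7500  +0.5000  +0.0000]
|eigenvalues of T|: 0.8580, 0.5083, 0.5083, 0.3266.
spectral radius ρ = 0.8580; 0.8580 < 1: convergent.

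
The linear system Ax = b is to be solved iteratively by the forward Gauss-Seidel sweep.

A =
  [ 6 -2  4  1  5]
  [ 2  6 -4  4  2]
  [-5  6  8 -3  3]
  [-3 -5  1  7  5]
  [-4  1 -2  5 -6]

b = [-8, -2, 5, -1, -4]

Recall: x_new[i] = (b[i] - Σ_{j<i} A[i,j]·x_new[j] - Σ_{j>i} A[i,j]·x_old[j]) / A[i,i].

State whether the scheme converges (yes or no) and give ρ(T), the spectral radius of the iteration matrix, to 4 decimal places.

A = D + L + U where D = diag(6, 6, 8, 7, -6).
GS T = -(D+L)⁻¹U: row 0 first, T[0,2] = -(4)/(6) = -0.6667; later rows by forward substitution.
  T[0,:] = [+0.0000 +0.3333 -0.6667 -0.1667 -0.8333]
  T[1,:] = [+0.0000 -0.1111 +0.8889 -0.6111 -0.0556]
  T[2,:] = [+0.0000 +0.2917 -1.0833 +0.7292 -0.8542]
  T[3,:] = [+0.0000 +0.0218 +0.5040 -0.6121 -0.9891]
  T[4,:] = [+0.0000 -0.3198 +1.3737 -0.7439 +0.0068]
|λ(T)| sorted: 1.6181, 0.6069, 0.6069, 0.0666, 0.0000.
spectral radius ρ = 1.6181; 1.6181 > 1 ⇒ diverges.

no, ρ = 1.6181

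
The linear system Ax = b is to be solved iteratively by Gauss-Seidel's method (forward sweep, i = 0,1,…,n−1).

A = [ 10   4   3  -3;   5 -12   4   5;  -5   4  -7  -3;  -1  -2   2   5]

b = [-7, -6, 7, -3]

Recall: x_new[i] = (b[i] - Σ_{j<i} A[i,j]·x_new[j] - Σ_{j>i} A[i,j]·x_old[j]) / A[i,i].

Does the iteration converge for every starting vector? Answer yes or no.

yes

Split A = D + L + U, D = diag(10, -12, -7, 5).
GS T = -(D+L)⁻¹U: row 0 first, T[0,2] = -(3)/(10) = -0.3000; later rows by forward substitution.
  T[0,:] = [+0.0000, -0.4000, -0.3000, +0.3000]
  T[1,:] = [+0.0000, -0.1667, +0.2083, +0.5417]
  T[2,:] = [+0.0000, +0.1905, +0.3333, -0.3333]
  T[3,:] = [+0.0000, -0.2229, -0.1100, +0.4100]
|λ(T)| sorted: 0.5085, 0.1499, 0.1499, 0.0000.
ρ = 0.5085; 0.5085 < 1, so it converges for any x₀.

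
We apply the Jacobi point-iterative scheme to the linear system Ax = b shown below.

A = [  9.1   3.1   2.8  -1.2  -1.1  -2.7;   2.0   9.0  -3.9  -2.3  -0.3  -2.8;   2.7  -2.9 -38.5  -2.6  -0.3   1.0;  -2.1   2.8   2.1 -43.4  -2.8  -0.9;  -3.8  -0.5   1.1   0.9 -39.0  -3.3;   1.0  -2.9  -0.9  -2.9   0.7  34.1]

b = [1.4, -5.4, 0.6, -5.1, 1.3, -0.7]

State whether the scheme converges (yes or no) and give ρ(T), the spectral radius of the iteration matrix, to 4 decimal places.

yes, ρ = 0.2842

A = D + L + U where D = diag(9.1, 9, -38.5, -43.4, -39, 34.1).
T_J = -D⁻¹(L+U): T[5,4] = -(0.7)/(34.1) = -0.0205; T[5,5] = 0.
  T[0,:] = [+0.0000 -0.3407 -0.3077 +0.1319 +0.1209 +0.2967]
  T[1,:] = [-0.2222 +0.0000 +0.4333 +0.2556 +0.0333 +0.3111]
  T[2,:] = [+0.0701 -0.0753 +0.0000 -0.0675 -0.0078 +0.0260]
  T[3,:] = [-0.0484 +0.0645 +0.0484 +0.0000 -0.0645 -0.0207]
  T[4,:] = [-0.0974 -0.0128 +0.0282 +0.0231 +0.0000 -0.0846]
  T[5,:] = [-0.0293 +0.0850 +0.0264 +0.0850 -0.0205 +0.0000]
moduli |λ_i(T)| = 0.2842, 0.2239, 0.2239, 0.1360, 0.0693, 0.0693.
ρ(T) = max|λ| = 0.2842; 0.2842 < 1, so it converges for any x₀.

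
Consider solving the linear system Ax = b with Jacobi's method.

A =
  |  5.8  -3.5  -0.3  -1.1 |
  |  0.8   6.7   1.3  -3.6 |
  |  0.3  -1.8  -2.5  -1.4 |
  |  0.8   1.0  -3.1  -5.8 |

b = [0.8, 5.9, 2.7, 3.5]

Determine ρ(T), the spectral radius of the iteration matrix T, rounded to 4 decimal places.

Diagonal D = diag(5.8, 6.7, -2.5, -5.8); L, U strict lower/upper.
T_J = -D⁻¹(L+U): T[1,2] = -(1.3)/(6.7) = -0.1940; T[1,1] = 0.
  T[0,:] = [+0.0000  +0.6034  +0.0517  +0.1897]
  T[1,:] = [-0.1194  +0.0000  -0.1940  +0.5373]
  T[2,:] = [+0.1200  -0.7200  +0.0000  -0.5600]
  T[3,:] = [+0.1379  +0.1724  -0.5345  +0.0000]
|λ(T)| sorted: 0.8718, 0.5380, 0.5380, 0.0240.
ρ(T) = max|λ| = 0.8718; 0.8718 < 1, so it converges for any x₀.

0.8718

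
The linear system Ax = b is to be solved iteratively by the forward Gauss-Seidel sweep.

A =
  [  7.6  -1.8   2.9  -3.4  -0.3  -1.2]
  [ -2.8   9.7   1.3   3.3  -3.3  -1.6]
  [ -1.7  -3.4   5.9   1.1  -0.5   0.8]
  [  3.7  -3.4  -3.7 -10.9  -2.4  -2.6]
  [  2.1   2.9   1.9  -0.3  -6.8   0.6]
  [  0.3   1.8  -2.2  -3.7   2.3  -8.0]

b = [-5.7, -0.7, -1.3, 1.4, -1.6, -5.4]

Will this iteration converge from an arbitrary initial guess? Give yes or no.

Diagonal D = diag(7.6, 9.7, 5.9, -10.9, -6.8, -8); L, U strict lower/upper.
T_GS = -(D+L)⁻¹U: row 0 first, T[0,5] = -(-1.2)/(7.6) = +0.1579; later rows by forward substitution.
  T[0,:] = [+0.0000, +0.2368, -0.3816, +0.4474, +0.0395, +0.1579]
  T[1,:] = [+0.0000, +0.0684, -0.2442, -0.2111, +0.3516, +0.2105]
  T[2,:] = [+0.0000, +0.1076, -0.2507, -0.1792, +0.2987, +0.0312]
  T[3,:] = [+0.0000, +0.0225, +0.0317, +0.2785, -0.4179, -0.2612]
  T[4,:] = [+0.0000, +0.1314, -0.2934, -0.0142, +0.2640, +0.2470]
  T[5,:] = [+0.0000, +0.0220, -0.0993, -0.1143, +0.2676, +0.2365]
moduli |λ_i(T)| = 0.5548, 0.1253, 0.0580, 0.0580, 0.0184, 0.0000.
ρ = 0.5548; 0.5548 < 1: convergent.

yes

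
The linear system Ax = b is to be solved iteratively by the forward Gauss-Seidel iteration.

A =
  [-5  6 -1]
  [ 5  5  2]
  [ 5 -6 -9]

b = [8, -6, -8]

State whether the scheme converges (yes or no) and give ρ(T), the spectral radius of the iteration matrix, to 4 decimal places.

Diagonal D = diag(-5, 5, -9); L, U strict lower/upper.
GS T = -(D+L)⁻¹U: row 0 first, T[0,2] = -(-1)/(-5) = -0.2000; later rows by forward substitution.
  T[0,:] = [+0.0000  +1.2000  -0.2000]
  T[1,:] = [+0.0000  -1.2000  -0.2000]
  T[2,:] = [+0.0000  +1.4667  +0.0222]
|eigenvalues of T|: 0.8719, 0.3058, 0.0000.
ρ(T) = max|λ| = 0.8719; 0.8719 < 1: convergent.

yes, ρ = 0.8719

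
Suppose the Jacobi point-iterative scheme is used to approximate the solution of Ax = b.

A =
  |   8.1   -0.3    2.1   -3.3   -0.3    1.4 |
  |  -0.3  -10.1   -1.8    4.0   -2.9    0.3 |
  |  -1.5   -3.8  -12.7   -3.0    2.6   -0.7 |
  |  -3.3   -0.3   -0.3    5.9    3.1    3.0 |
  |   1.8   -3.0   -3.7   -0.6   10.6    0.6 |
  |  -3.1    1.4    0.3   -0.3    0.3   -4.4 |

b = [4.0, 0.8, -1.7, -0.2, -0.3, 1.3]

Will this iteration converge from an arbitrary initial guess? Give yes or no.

A = D + L + U where D = diag(8.1, -10.1, -12.7, 5.9, 10.6, -4.4).
T_J = -D⁻¹(L+U): T[5,4] = -(0.3)/(-4.4) = +0.0682; T[5,5] = 0.
  T[0,:] = [+0.0000, +0.0370, -0.2593, +0.4074, +0.0370, -0.1728]
  T[1,:] = [-0.0297, +0.0000, -0.1782, +0.3960, -0.2871, +0.0297]
  T[2,:] = [-0.1181, -0.2992, +0.0000, -0.2362, +0.2047, -0.0551]
  T[3,:] = [+0.5593, +0.0508, +0.0508, +0.0000, -0.5254, -0.5085]
  T[4,:] = [-0.1698, +0.2830, +0.3491, +0.0566, +0.0000, -0.0566]
  T[5,:] = [-0.7045, +0.3182, +0.0682, -0.0682, +0.0682, +0.0000]
eigenvalue magnitudes: 0.8315, 0.4539, 0.4539, 0.4281, 0.4281, 0.2942.
ρ = 0.8315; 0.8315 < 1, so it converges for any x₀.

yes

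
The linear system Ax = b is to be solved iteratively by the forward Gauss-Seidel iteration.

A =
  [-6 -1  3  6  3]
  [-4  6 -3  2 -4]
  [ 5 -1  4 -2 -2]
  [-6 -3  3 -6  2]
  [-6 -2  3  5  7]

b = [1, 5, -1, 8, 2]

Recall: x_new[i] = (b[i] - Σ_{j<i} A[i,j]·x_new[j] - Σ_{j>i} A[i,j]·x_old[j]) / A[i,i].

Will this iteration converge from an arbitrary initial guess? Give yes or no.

Diagonal D = diag(-6, 6, 4, -6, 7); L, U strict lower/upper.
GS T = -(D+L)⁻¹U: row 0 first, T[0,3] = -(6)/(-6) = +1.0000; later rows by forward substitution.
  T[0,:] = [+0.0000 -0.1667 +0.5000 +1.0000 +0.5000]
  T[1,:] = [+0.0000 -0.1111 +0.8333 +0.3333 +1.0000]
  T[2,:] = [+0.0000 +0.1806 -0.4167 -0.6667 +0.1250]
  T[3,:] = [+0.0000 +0.3125 -1.1250 -1.5000 -0.6042]
  T[4,:] = [+0.0000 -0.4752 +1.6488 +2.3095 +1.0923]
eigenvalue magnitudes: 1.4502, 0.3818, 0.2274, 0.0945, 0.0000.
ρ(T) = max|λ| = 1.4502; 1.4502 > 1, so it fails to converge.

no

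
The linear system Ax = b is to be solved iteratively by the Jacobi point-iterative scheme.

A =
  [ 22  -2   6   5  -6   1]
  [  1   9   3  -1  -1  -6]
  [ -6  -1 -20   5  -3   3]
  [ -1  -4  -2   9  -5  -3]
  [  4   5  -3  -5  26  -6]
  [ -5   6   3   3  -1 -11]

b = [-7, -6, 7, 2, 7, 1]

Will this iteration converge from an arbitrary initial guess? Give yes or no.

Split A = D + L + U, D = diag(22, 9, -20, 9, 26, -11).
T_J = -D⁻¹(L+U): T[1,4] = -(-1)/(9) = +0.1111; T[1,1] = 0.
  T[0,:] = [+0.0000  +0.0909  -0.2727  -0.2273  +0.2727  -0.0455]
  T[1,:] = [-0.1111  +0.0000  -0.3333  +0.1111  +0.1111  +0.6667]
  T[2,:] = [-0.3000  -0.0500  +0.0000  +0.2500  -0.1500  +0.1500]
  T[3,:] = [+0.1111  +0.4444  +0.2222  +0.0000  +0.5556  +0.3333]
  T[4,:] = [-0.1538  -0.1923  +0.1154  +0.1923  +0.0000  +0.2308]
  T[5,:] = [-0.4545  +0.5455  +0.2727  +0.2727  -0.0909  +0.0000]
moduli |λ_i(T)| = 0.9116, 0.7057, 0.2401, 0.2266, 0.2194, 0.2194.
spectral radius ρ = 0.9116; 0.9116 < 1, so it converges for any x₀.

yes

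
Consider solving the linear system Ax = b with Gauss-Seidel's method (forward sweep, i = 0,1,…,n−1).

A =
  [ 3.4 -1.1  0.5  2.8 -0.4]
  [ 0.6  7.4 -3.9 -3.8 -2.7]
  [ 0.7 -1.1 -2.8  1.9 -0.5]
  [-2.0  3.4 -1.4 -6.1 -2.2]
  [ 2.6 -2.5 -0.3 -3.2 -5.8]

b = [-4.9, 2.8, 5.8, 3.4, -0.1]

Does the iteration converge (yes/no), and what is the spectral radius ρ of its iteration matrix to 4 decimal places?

yes, ρ = 0.8726

Split A = D + L + U, D = diag(3.4, 7.4, -2.8, -6.1, -5.8).
GS T = -(D+L)⁻¹U: row 0 first, T[0,2] = -(0.5)/(3.4) = -0.1471; later rows by forward substitution.
  T[0,:] = [+0.0000, +0.3235, -0.1471, -0.8235, +0.1176]
  T[1,:] = [+0.0000, -0.0262, +0.5390, +0.5803, +0.3553]
  T[2,:] = [+0.0000, +0.0912, -0.2485, +0.2447, -0.2888]
  T[3,:] = [+0.0000, -0.1416, +0.4056, +0.5373, -0.1349]
  T[4,:] = [+0.0000, +0.2298, -0.5092, -0.9284, -0.0111]
eigenvalue magnitudes: 0.8726, 0.5983, 0.2010, 0.1782, 0.0000.
ρ = 0.8726; 0.8726 < 1, so it converges for any x₀.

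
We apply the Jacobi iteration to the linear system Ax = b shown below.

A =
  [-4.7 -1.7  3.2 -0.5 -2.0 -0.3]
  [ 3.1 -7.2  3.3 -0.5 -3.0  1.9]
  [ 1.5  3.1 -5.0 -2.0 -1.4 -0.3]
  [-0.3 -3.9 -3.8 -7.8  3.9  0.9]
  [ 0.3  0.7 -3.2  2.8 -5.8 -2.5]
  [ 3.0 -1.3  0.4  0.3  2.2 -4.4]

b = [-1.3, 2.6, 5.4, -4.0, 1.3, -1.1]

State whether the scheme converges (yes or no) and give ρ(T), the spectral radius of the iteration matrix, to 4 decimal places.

Let D = diag(-4.7, -7.2, -5, -7.8, -5.8, -4.4); L, U the strict triangles.
T_J = -D⁻¹(L+U): T[1,2] = -(3.3)/(-7.2) = +0.4583; T[1,1] = 0.
  T[0,:] = [+0.0000, -0.3617, +0.6809, -0.1064, -0.4255, -0.0638]
  T[1,:] = [+0.4306, +0.0000, +0.4583, -0.0694, -0.4167, +0.2639]
  T[2,:] = [+0.3000, +0.6200, +0.0000, -0.4000, -0.2800, -0.0600]
  T[3,:] = [-0.0385, -0.5000, -0.4872, +0.0000, +0.5000, +0.1154]
  T[4,:] = [+0.0517, +0.1207, -0.5517, +0.4828, +0.0000, -0.4310]
  T[5,:] = [+0.6818, -0.2955, +0.0909, +0.0682, +0.5000, +0.0000]
|eigenvalues of T|: 1.2780, 0.6115, 0.6115, 0.5725, 0.5725, 0.4429.
ρ = 1.2780; 1.2780 > 1, so it fails to converge.

no, ρ = 1.2780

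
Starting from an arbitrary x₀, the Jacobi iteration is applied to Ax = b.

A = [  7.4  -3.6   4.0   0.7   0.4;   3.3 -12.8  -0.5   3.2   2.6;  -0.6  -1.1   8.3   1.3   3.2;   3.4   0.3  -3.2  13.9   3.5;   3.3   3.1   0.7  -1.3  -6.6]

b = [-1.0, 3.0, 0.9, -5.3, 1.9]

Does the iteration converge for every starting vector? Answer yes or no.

Let D = diag(7.4, -12.8, 8.3, 13.9, -6.6); L, U the strict triangles.
Jacobi: T = -D⁻¹(L+U), T[1,3] = -(3.2)/(-12.8) = +0.2500; T[1,1] = 0.
  T[0,:] = [+0.0000 +0.4865 -0.5405 -0.0946 -0.0541]
  T[1,:] = [+0.2578 +0.0000 -0.0391 +0.2500 +0.2031]
  T[2,:] = [+0.0723 +0.1325 +0.0000 -0.1566 -0.3855]
  T[3,:] = [-0.2446 -0.0216 +0.2302 +0.0000 -0.2518]
  T[4,:] = [+0.5000 +0.4697 +0.1061 -0.1970 +0.0000]
|eigenvalues of T|: 0.5589, 0.4510, 0.4510, 0.4268, 0.2368.
ρ(T) = max|λ| = 0.5589; 0.5589 < 1 ⇒ converges.

yes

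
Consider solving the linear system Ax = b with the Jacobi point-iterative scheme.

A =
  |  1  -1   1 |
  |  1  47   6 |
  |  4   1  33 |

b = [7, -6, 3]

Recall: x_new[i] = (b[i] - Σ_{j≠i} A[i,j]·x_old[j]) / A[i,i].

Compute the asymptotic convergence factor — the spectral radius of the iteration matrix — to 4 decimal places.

0.3782

Diagonal D = diag(1, 47, 33); L, U strict lower/upper.
Jacobi T = -D⁻¹(L+U): T[2,1] = -(1)/(33) = -0.0303; T[2,2] = 0.
  T[0,:] = [+0.0000, +1.0000, -1.0000]
  T[1,:] = [-0.0213, +0.0000, -0.1277]
  T[2,:] = [-0.1212, -0.0303, +0.0000]
moduli |λ_i(T)| = 0.3782, 0.1980, 0.1980.
ρ(T) = max|λ| = 0.3782; 0.3782 < 1: convergent.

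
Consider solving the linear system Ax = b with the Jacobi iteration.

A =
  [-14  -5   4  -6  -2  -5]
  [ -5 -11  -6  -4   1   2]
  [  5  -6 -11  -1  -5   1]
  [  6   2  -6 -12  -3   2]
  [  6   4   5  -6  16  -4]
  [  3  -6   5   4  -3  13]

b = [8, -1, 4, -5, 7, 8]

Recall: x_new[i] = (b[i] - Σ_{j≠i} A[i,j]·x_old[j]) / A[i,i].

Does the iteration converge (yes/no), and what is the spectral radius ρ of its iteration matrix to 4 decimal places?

no, ρ = 1.1822

Write A = D+L+U with D = diag(-14, -11, -11, -12, 16, 13).
Jacobi T = -D⁻¹(L+U): T[0,2] = -(4)/(-14) = +0.2857; T[0,0] = 0.
  T[0,:] = [+0.0000  -0.3571  +0.2857  -0.4286  -0.1429  -0.3571]
  T[1,:] = [-0.4545  +0.0000  -0.5455  -0.3636  +0.0909  +0.1818]
  T[2,:] = [+0.4545  -0.5455  +0.0000  -0.0909  -0.4545  +0.0909]
  T[3,:] = [+0.5000  +0.1667  -0.5000  +0.0000  -0.2500  +0.1667]
  T[4,:] = [-0.3750  -0.2500  -0.3125  +0.3750  +0.0000  +0.2500]
  T[5,:] = [-0.2308  +0.4615  -0.3846  -0.3077  +0.2308  +0.0000]
|λ(T)| sorted: 1.1822, 0.7828, 0.7216, 0.7216, 0.0240, 0.0067.
spectral radius ρ = 1.1822; 1.1822 > 1, so it fails to converge.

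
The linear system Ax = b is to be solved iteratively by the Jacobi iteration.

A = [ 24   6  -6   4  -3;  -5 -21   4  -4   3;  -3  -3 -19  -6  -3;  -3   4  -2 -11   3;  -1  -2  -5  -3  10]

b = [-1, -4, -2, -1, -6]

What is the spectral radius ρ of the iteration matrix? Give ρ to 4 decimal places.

0.5099

Split A = D + L + U, D = diag(24, -21, -19, -11, 10).
T_J = -D⁻¹(L+U): T[2,0] = -(-3)/(-19) = -0.1579; T[2,2] = 0.
  T[0,:] = [+0.0000  -0.2500  +0.2500  -0.1667  +0.1250]
  T[1,:] = [-0.2381  +0.0000  +0.1905  -0.1905  +0.1429]
  T[2,:] = [-0.1579  -0.1579  +0.0000  -0.3158  -0.1579]
  T[3,:] = [-0.2727  +0.3636  -0.1818  +0.0000  +0.2727]
  T[4,:] = [+0.1000  +0.2000  +0.5000  +0.3000  +0.0000]
moduli |λ_i(T)| = 0.5099, 0.3835, 0.3835, 0.2311, 0.0568.
ρ(T) = max|λ| = 0.5099; 0.5099 < 1, so it converges for any x₀.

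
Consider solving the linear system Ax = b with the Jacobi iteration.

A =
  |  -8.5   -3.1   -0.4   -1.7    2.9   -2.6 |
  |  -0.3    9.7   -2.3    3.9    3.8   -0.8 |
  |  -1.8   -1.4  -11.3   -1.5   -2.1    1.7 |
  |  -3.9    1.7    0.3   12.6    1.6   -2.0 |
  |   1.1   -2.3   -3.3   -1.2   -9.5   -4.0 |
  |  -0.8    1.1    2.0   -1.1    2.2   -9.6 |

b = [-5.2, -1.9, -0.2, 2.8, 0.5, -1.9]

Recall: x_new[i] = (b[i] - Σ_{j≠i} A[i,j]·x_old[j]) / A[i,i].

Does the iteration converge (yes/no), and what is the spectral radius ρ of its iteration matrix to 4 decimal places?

Write A = D+L+U with D = diag(-8.5, 9.7, -11.3, 12.6, -9.5, -9.6).
Jacobi: T = -D⁻¹(L+U), T[4,3] = -(-1.2)/(-9.5) = -0.1263; T[4,4] = 0.
  T[0,:] = [+0.0000, -0.3647, -0.0471, -0.2000, +0.3412, -0.3059]
  T[1,:] = [+0.0309, +0.0000, +0.2371, -0.4021, -0.3918, +0.0825]
  T[2,:] = [-0.1593, -0.1239, +0.0000, -0.1327, -0.1858, +0.1504]
  T[3,:] = [+0.3095, -0.1349, -0.0238, +0.0000, -0.1270, +0.1587]
  T[4,:] = [+0.1158, -0.2421, -0.3474, -0.1263, +0.0000, -0.4211]
  T[5,:] = [-0.0833, +0.1146, +0.2083, -0.1146, +0.2292, +0.0000]
eigenvalue magnitudes: 0.6425, 0.4514, 0.4088, 0.4088, 0.1663, 0.1663.
ρ(T) = max|λ| = 0.6425; 0.6425 < 1, so it converges for any x₀.

yes, ρ = 0.6425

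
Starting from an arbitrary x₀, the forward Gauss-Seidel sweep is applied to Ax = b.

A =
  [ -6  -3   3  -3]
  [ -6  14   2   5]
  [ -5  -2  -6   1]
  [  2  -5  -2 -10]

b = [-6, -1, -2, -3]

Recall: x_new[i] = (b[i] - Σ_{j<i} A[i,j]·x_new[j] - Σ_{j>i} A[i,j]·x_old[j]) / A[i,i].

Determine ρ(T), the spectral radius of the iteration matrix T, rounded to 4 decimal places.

0.7858

Diagonal D = diag(-6, 14, -6, -10); L, U strict lower/upper.
T_GS = -(D+L)⁻¹U: row 0 first, T[0,1] = -(-3)/(-6) = -0.5000; later rows by forward substitution.
  T[0,:] = [+0.0000  -0.5000  +0.5000  -0.5000]
  T[1,:] = [+0.0000  -0.2143  +0.0714  -0.5714]
  T[2,:] = [+0.0000  +0.4881  -0.4405  +0.7738]
  T[3,:] = [+0.0000  -0.0905  +0.1524  +0.0310]
|λ(T)| sorted: 0.7858, 0.1790, 0.0169, 0.0000.
spectral radius ρ = 0.7858; 0.7858 < 1, so it converges for any x₀.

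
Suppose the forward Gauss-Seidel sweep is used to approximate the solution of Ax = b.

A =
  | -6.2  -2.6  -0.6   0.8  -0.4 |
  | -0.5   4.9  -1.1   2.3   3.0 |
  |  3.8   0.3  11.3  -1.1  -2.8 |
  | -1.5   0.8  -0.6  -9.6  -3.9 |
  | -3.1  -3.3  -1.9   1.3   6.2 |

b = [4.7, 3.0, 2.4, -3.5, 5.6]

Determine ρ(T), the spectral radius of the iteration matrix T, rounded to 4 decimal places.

Write A = D+L+U with D = diag(-6.2, 4.9, 11.3, -9.6, 6.2).
GS T = -(D+L)⁻¹U: row 0 first, T[0,4] = -(-0.4)/(-6.2) = -0.0645; later rows by forward substitution.
  T[0,:] = [+0.0000 -0.4194 -0.0968 +0.1290 -0.0645]
  T[1,:] = [+0.0000 -0.0428 +0.2146 -0.4562 -0.6188]
  T[2,:] = [+0.0000 +0.1422 +0.0268 +0.0661 +0.2859]
  T[3,:] = [+0.0000 +0.0531 +0.0313 -0.0623 -0.4656]
  T[4,:] = [+0.0000 -0.2000 +0.0675 -0.1450 -0.1764]
moduli |λ_i(T)| = 0.6734, 0.2436, 0.2436, 0.0466, 0.0000.
ρ(T) = max|λ| = 0.6734; 0.6734 < 1 ⇒ converges.

0.6734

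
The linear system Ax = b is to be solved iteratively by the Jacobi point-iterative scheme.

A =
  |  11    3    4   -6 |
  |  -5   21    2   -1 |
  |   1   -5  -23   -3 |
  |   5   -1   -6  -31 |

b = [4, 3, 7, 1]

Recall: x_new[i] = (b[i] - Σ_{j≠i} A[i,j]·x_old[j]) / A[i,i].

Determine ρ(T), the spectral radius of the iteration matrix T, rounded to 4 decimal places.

Let D = diag(11, 21, -23, -31); L, U the strict triangles.
Jacobi: T = -D⁻¹(L+U), T[0,1] = -(3)/(11) = -0.2727; T[0,0] = 0.
  T[0,:] = [+0.0000, -0.2727, -0.3636, +0.5455]
  T[1,:] = [+0.2381, +0.0000, -0.0952, +0.0476]
  T[2,:] = [+0.0435, -0.2174, +0.0000, -0.1304]
  T[3,:] = [+0.1613, -0.0323, -0.1935, +0.0000]
|eigenvalues of T|: 0.3717, 0.2477, 0.2362, 0.2362.
ρ(T) = max|λ| = 0.3717; 0.3717 < 1: convergent.

0.3717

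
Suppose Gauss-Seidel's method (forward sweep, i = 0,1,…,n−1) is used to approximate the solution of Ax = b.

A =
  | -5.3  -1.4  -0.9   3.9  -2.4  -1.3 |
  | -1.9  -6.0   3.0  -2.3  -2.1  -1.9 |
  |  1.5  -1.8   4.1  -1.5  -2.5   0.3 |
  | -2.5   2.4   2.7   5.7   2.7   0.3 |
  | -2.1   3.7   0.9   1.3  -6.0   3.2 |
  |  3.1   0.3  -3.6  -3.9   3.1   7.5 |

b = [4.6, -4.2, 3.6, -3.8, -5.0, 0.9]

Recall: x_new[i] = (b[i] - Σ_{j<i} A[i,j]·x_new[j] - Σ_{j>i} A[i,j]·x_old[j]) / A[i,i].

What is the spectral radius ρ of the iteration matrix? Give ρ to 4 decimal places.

1.4478

Split A = D + L + U, D = diag(-5.3, -6, 4.1, 5.7, -6, 7.5).
Gauss-Seidel: T = -(D+L)⁻¹U, row 0 first, T[0,3] = -(3.9)/(-5.3) = +0.7358; later rows by forward substitution.
  T[0,:] = [+0.0000, -0.2642, -0.1698, +0.7358, -0.4528, -0.2453]
  T[1,:] = [+0.0000, +0.0836, +0.5538, -0.6164, -0.2066, -0.2390]
  T[2,:] = [+0.0000, +0.1334, +0.3052, -0.1740, +0.6847, -0.0884]
  T[3,:] = [+0.0000, -0.2142, -0.4522, +0.6647, -0.9096, -0.0177]
  T[4,:] = [+0.0000, +0.1176, +0.3487, -0.5197, -0.0633, +0.4547]
  T[5,:] = [+0.0000, +0.0098, -0.1847, +0.1974, +0.0772, -0.1286]
|roots of det(T-λI)|: 1.4478, 0.7396, 0.1819, 0.1819, 0.1423, 0.0000.
spectral radius ρ = 1.4478; 1.4478 > 1: divergent.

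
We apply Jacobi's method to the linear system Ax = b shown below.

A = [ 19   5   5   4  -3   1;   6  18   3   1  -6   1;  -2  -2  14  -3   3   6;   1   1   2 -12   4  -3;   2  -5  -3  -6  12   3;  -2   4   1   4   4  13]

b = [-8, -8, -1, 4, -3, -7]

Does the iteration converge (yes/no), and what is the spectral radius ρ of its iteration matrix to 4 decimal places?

yes, ρ = 0.8569

Write A = D+L+U with D = diag(19, 18, 14, -12, 12, 13).
Jacobi T = -D⁻¹(L+U): T[5,2] = -(1)/(13) = -0.0769; T[5,5] = 0.
  T[0,:] = [+0.0000  -0.2632  -0.2632  -0.2105  +0.1579  -0.0526]
  T[1,:] = [-0.3333  +0.0000  -0.1667  -0.0556  +0.3333  -0.0556]
  T[2,:] = [+0.1429  +0.1429  +0.0000  +0.2143  -0.2143  -0.4286]
  T[3,:] = [+0.0833  +0.0833  +0.1667  +0.0000  +0.3333  -0.2500]
  T[4,:] = [-0.1667  +0.4167  +0.2500  +0.5000  +0.0000  -0.2500]
  T[5,:] = [+0.1538  -0.3077  -0.0769  -0.3077  -0.3077  +0.0000]
|roots of det(T-λI)|: 0.8569, 0.4384, 0.2933, 0.2933, 0.2271, 0.1260.
spectral radius ρ = 0.8569; 0.8569 < 1 ⇒ converges.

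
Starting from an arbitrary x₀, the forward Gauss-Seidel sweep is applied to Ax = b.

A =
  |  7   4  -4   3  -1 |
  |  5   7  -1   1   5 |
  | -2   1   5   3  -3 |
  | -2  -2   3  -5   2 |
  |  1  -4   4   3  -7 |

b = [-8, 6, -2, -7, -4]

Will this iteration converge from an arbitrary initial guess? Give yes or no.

no

Write A = D+L+U with D = diag(7, 7, 5, -5, -7).
GS T = -(D+L)⁻¹U: row 0 first, T[0,3] = -(3)/(7) = -0.4286; later rows by forward substitution.
  T[0,:] = [+0.0000  -0.5714  +0.5714  -0.4286  +0.1429]
  T[1,:] = [+0.0000  +0.4082  -0.2653  +0.1633  -0.8163]
  T[2,:] = [+0.0000  -0.3102  +0.2816  -0.8041  +0.8204]
  T[3,:] = [+0.0000  -0.1208  +0.0465  -0.3763  +1.1616]
  T[4,:] = [+0.0000  -0.5439  +0.4141  -0.7753  +1.4535]
|roots of det(T-λI)|: 1.5064, 0.1733, 0.1733, 0.0619, 0.0000.
spectral radius ρ = 1.5064; 1.5064 > 1 ⇒ diverges.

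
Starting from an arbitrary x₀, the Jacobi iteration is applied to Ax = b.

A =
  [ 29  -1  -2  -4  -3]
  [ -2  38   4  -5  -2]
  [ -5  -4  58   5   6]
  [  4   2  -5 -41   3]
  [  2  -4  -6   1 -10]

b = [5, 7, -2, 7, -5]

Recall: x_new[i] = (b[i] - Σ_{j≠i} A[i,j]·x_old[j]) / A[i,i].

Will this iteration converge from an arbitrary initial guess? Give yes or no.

Diagonal D = diag(29, 38, 58, -41, -10); L, U strict lower/upper.
T_J = -D⁻¹(L+U): T[1,3] = -(-5)/(38) = +0.1316; T[1,1] = 0.
  T[0,:] = [+0.0000 +0.0345 +0.0690 +0.1379 +0.1034]
  T[1,:] = [+0.0526 +0.0000 -0.1053 +0.1316 +0.0526]
  T[2,:] = [+0.0862 +0.0690 +0.0000 -0.0862 -0.1034]
  T[3,:] = [+0.0976 +0.0488 -0.1220 +0.0000 +0.0732]
  T[4,:] = [+0.2000 -0.4000 -0.6000 +0.1000 +0.0000]
|λ(T)| sorted: 0.3382, 0.2441, 0.2441, 0.1313, 0.0383.
ρ = 0.3382; 0.3382 < 1 ⇒ converges.

yes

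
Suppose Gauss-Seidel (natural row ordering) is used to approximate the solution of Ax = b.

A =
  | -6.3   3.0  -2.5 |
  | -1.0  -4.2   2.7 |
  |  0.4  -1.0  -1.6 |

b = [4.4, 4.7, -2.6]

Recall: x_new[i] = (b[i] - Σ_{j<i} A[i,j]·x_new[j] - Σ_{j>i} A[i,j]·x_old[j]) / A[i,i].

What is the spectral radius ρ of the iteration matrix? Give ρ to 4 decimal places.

A = D + L + U where D = diag(-6.3, -4.2, -1.6).
GS T = -(D+L)⁻¹U: row 0 first, T[0,2] = -(-2.5)/(-6.3) = -0.3968; later rows by forward substitution.
  T[0,:] = [+0.0000, +0.4762, -0.3968]
  T[1,:] = [+0.0000, -0.1134, +0.7373]
  T[2,:] = [+0.0000, +0.1899, -0.5600]
moduli |λ_i(T)| = 0.7725, 0.0991, 0.0000.
ρ = 0.7725; 0.7725 < 1, so it converges for any x₀.

0.7725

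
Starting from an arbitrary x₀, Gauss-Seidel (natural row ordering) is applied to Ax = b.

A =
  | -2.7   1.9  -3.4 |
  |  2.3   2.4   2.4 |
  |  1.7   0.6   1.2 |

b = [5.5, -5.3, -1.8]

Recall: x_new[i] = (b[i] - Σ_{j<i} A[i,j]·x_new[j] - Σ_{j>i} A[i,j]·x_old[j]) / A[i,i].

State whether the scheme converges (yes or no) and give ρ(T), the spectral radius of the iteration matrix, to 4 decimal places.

no, ρ = 1.6211

Let D = diag(-2.7, 2.4, 1.2); L, U the strict triangles.
T_GS = -(D+L)⁻¹U: row 0 first, T[0,2] = -(-3.4)/(-2.7) = -1.2593; later rows by forward substitution.
  T[0,:] = [+0.0000  +0.7037  -1.2593]
  T[1,:] = [+0.0000  -0.6744  +0.2068]
  T[2,:] = [+0.0000  -0.6597  +1.6806]
|eigenvalues of T|: 1.6211, 0.6150, 0.0000.
ρ(T) = max|λ| = 1.6211; 1.6211 > 1, so it fails to converge.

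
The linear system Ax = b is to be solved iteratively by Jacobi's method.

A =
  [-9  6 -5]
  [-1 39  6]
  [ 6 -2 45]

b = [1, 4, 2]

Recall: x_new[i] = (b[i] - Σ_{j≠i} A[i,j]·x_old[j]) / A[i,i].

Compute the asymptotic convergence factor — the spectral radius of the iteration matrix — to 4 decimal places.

Let D = diag(-9, 39, 45); L, U the strict triangles.
Jacobi: T = -D⁻¹(L+U), T[2,0] = -(6)/(45) = -0.1333; T[2,2] = 0.
  T[0,:] = [+0.0000, +0.6667, -0.5556]
  T[1,:] = [+0.0256, +0.0000, -0.1538]
  T[2,:] = [-0.1333, +0.0444, +0.0000]
|λ(T)| sorted: 0.3489, 0.1933, 0.1933.
spectral radius ρ = 0.3489; 0.3489 < 1 ⇒ converges.

0.3489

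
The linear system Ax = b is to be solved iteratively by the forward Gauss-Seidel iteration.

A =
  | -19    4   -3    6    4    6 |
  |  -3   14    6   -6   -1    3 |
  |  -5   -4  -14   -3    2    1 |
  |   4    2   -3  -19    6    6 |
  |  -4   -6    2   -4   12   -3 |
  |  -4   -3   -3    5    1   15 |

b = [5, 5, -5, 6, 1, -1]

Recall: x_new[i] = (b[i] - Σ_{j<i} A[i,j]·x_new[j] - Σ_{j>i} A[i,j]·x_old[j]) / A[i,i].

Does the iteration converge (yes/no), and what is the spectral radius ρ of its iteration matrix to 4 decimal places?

Diagonal D = diag(-19, 14, -14, -19, 12, 15); L, U strict lower/upper.
GS T = -(D+L)⁻¹U: row 0 first, T[0,2] = -(-3)/(-19) = -0.1579; later rows by forward substitution.
  T[0,:] = [+0.0000, +0.2105, -0.1579, +0.3158, +0.2105, +0.3158]
  T[1,:] = [+0.0000, +0.0451, -0.4624, +0.4962, +0.1165, -0.1466]
  T[2,:] = [+0.0000, -0.0881, +0.1885, -0.4689, +0.0344, +0.0005]
  T[3,:] = [+0.0000, +0.0630, -0.1117, +0.1927, +0.3670, +0.3668]
  T[4,:] = [+0.0000, +0.1284, -0.3525, +0.4958, +0.2450, +0.4041]
  T[5,:] = [+0.0000, +0.0180, -0.0362, -0.0076, -0.0523, -0.0942]
|λ(T)| sorted: 0.8750, 0.2017, 0.2017, 0.1069, 0.1069, 0.0000.
ρ = 0.8750; 0.8750 < 1 ⇒ converges.

yes, ρ = 0.8750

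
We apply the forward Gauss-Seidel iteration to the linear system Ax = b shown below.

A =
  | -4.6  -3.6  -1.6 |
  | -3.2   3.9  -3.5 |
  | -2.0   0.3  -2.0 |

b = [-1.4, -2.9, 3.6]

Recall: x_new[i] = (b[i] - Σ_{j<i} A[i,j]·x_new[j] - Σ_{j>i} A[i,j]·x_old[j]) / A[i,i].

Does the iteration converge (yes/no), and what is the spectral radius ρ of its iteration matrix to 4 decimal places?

A = D + L + U where D = diag(-4.6, 3.9, -2).
Gauss-Seidel: T = -(D+L)⁻¹U, row 0 first, T[0,1] = -(-3.6)/(-4.6) = -0.7826; later rows by forward substitution.
  T[0,:] = [+0.0000  -0.7826  -0.3478]
  T[1,:] = [+0.0000  -0.6421  +0.6120]
  T[2,:] = [+0.0000  +0.6863  +0.4396]
moduli |λ_i(T)| = 0.9454, 0.7429, 0.0000.
spectral radius ρ = 0.9454; 0.9454 < 1, so it converges for any x₀.

yes, ρ = 0.9454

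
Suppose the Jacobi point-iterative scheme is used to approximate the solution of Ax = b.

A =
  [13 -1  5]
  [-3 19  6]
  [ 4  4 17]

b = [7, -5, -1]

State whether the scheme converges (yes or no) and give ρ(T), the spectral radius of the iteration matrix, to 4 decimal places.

yes, ρ = 0.4687

A = D + L + U where D = diag(13, 19, 17).
Jacobi: T = -D⁻¹(L+U), T[2,1] = -(4)/(17) = -0.2353; T[2,2] = 0.
  T[0,:] = [+0.0000 +0.0769 -0.3846]
  T[1,:] = [+0.1579 +0.0000 -0.3158]
  T[2,:] = [-0.2353 -0.2353 +0.0000]
eigenvalue magnitudes: 0.4687, 0.3449, 0.1238.
ρ = 0.4687; 0.4687 < 1, so it converges for any x₀.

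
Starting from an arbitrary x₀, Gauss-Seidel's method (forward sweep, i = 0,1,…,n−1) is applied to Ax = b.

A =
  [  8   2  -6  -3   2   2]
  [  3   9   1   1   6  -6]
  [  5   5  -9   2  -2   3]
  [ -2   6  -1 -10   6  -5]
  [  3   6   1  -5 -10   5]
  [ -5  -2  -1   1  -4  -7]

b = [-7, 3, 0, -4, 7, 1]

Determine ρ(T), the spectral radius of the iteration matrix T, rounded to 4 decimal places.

Split A = D + L + U, D = diag(8, 9, -9, -10, -10, -7).
Gauss-Seidel: T = -(D+L)⁻¹U, row 0 first, T[0,5] = -(2)/(8) = -0.2500; later rows by forward substitution.
  T[0,:] = [+0.0000 -0.2500 +0.7500 +0.3750 -0.2500 -0.2500]
  T[1,:] = [+0.0000 +0.0833 -0.3611 -0.2361 -0.5833 +0.7500]
  T[2,:] = [+0.0000 -0.0926 +0.2160 +0.2994 -0.6852 +0.6111]
  T[3,:] = [+0.0000 +0.1093 -0.3883 -0.2466 +0.3685 -0.0611]
  T[4,:] = [+0.0000 -0.0889 +0.2241 +0.1241 -0.6778 +0.9667]
  T[5,:] = [+0.0000 +0.2344 -0.6469 -0.3493 +0.8831 -0.6841]
|eigenvalues of T|: 1.4327, 0.2000, 0.2000, 0.1520, 0.1520, 0.0000.
ρ = 1.4327; 1.4327 > 1, so it fails to converge.

1.4327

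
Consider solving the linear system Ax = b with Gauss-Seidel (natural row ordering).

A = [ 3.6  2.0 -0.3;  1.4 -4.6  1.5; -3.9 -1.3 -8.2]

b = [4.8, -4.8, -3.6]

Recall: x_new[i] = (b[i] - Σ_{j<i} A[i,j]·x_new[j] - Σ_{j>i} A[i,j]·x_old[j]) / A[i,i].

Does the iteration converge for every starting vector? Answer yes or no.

Write A = D+L+U with D = diag(3.6, -4.6, -8.2).
GS T = -(D+L)⁻¹U: row 0 first, T[0,1] = -(2)/(3.6) = -0.5556; later rows by forward substitution.
  T[0,:] = [+0.0000, -0.5556, +0.0833]
  T[1,:] = [+0.0000, -0.1691, +0.3514]
  T[2,:] = [+0.0000, +0.2910, -0.0954]
|λ(T)| sorted: 0.4542, 0.1897, 0.0000.
spectral radius ρ = 0.4542; 0.4542 < 1 ⇒ converges.

yes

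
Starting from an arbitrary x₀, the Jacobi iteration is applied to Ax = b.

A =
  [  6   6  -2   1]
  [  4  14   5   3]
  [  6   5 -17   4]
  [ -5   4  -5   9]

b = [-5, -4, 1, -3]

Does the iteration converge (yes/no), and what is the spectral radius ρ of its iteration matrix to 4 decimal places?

yes, ρ = 0.8465

Split A = D + L + U, D = diag(6, 14, -17, 9).
Jacobi: T = -D⁻¹(L+U), T[3,1] = -(4)/(9) = -0.4444; T[3,3] = 0.
  T[0,:] = [+0.0000 -1.0000 +0.3333 -0.1667]
  T[1,:] = [-0.2857 +0.0000 -0.3571 -0.2143]
  T[2,:] = [+0.3529 +0.2941 +0.0000 +0.2353]
  T[3,:] = [+0.5556 -0.4444 +0.5556 +0.0000]
|roots of det(T-λI)|: 0.8465, 0.3862, 0.3862, 0.2151.
ρ(T) = max|λ| = 0.8465; 0.8465 < 1, so it converges for any x₀.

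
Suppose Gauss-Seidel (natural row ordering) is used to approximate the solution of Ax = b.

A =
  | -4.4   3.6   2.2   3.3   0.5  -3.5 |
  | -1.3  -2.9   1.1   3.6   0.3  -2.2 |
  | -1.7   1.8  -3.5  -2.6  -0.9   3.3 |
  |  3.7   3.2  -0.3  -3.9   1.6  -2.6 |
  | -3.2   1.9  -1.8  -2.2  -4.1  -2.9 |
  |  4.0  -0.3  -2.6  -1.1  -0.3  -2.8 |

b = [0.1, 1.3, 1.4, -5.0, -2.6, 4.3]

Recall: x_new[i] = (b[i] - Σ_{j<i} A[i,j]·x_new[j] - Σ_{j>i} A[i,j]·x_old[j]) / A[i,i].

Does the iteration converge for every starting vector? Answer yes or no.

Diagonal D = diag(-4.4, -2.9, -3.5, -3.9, -4.1, -2.8); L, U strict lower/upper.
GS T = -(D+L)⁻¹U: row 0 first, T[0,1] = -(3.6)/(-4.4) = +0.8182; later rows by forward substitution.
  T[0,:] = [+0.0000  +0.8182  +0.5000  +0.7500  +0.1136  -0.7955]
  T[1,:] = [+0.0000  -0.3668  +0.1552  +0.9052  +0.0525  -0.4020]
  T[2,:] = [+0.0000  -0.5860  -0.1631  -0.6416  -0.2853  +1.1225]
  T[3,:] = [+0.0000  +0.5204  +0.6142  +1.5036  +0.5831  -1.8375]
  T[4,:] = [+0.0000  -0.8305  -0.5763  -0.6910  -0.2520  +0.2204]
  T[5,:] = [+0.0000  +1.6368  +0.6695  +1.0536  +0.2196  -1.4373]
moduli |λ_i(T)| = 1.4062, 1.0860, 1.0860, 0.2958, 0.1948, 0.0000.
ρ(T) = max|λ| = 1.4062; 1.4062 > 1 ⇒ diverges.

no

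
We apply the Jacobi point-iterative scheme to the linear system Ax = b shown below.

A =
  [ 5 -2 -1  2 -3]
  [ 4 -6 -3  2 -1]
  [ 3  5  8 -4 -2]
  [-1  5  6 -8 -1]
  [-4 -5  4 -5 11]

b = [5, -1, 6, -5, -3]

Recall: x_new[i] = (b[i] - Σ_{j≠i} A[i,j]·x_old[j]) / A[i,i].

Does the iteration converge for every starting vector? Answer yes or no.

Let D = diag(5, -6, 8, -8, 11); L, U the strict triangles.
Jacobi: T = -D⁻¹(L+U), T[1,3] = -(2)/(-6) = +0.3333; T[1,1] = 0.
  T[0,:] = [+0.0000 +0.4000 +0.2000 -0.4000 +0.6000]
  T[1,:] = [+0.6667 +0.0000 -0.5000 +0.3333 -0.1667]
  T[2,:] = [-0.3750 -0.6250 +0.0000 +0.5000 +0.2500]
  T[3,:] = [-0.1250 +0.6250 +0.7500 +0.0000 -0.1250]
  T[4,:] = [+0.3636 +0.4545 -0.3636 +0.4545 +0.0000]
eigenvalue magnitudes: 1.2180, 0.9357, 0.5527, 0.4866, 0.4866.
ρ = 1.2180; 1.2180 > 1 ⇒ diverges.

no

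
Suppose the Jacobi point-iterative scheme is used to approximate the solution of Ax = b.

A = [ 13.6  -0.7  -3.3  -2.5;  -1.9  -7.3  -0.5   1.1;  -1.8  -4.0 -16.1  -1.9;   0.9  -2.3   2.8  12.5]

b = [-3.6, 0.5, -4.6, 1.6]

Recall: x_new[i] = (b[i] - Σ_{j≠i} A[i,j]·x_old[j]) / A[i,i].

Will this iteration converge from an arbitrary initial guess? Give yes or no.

yes

Diagonal D = diag(13.6, -7.3, -16.1, 12.5); L, U strict lower/upper.
Jacobi T = -D⁻¹(L+U): T[1,3] = -(1.1)/(-7.3) = +0.1507; T[1,1] = 0.
  T[0,:] = [+0.0000  +0.0515  +0.2426  +0.1838]
  T[1,:] = [-0.2603  +0.0000  -0.0685  +0.1507]
  T[2,:] = [-0.1118  -0.2484  +0.0000  -0.1180]
  T[3,:] = [-0.0720  +0.1840  -0.2240  +0.0000]
|λ(T)| sorted: 0.3185, 0.2659, 0.2659, 0.0496.
ρ = 0.3185; 0.3185 < 1 ⇒ converges.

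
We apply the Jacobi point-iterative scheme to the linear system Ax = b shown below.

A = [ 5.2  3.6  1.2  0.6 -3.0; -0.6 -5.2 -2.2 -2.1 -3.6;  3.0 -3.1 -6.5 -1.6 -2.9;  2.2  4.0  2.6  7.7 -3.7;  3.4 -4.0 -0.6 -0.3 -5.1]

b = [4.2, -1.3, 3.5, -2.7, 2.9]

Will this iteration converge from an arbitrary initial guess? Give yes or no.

Let D = diag(5.2, -5.2, -6.5, 7.7, -5.1); L, U the strict triangles.
T_J = -D⁻¹(L+U): T[2,0] = -(3)/(-6.5) = +0.4615; T[2,2] = 0.
  T[0,:] = [+0.0000 -0.6923 -0.2308 -0.1154 +0.5769]
  T[1,:] = [-0.1154 +0.0000 -0.4231 -0.4038 -0.6923]
  T[2,:] = [+0.4615 -0.4769 +0.0000 -0.2462 -0.4462]
  T[3,:] = [-0.2857 -0.5195 -0.3377 +0.0000 +0.4805]
  T[4,:] = [+0.6667 -0.7843 -0.1176 -0.0588 +0.0000]
|eigenvalues of T|: 1.2277, 0.9443, 0.6537, 0.2596, 0.1106.
spectral radius ρ = 1.2277; 1.2277 > 1 ⇒ diverges.

no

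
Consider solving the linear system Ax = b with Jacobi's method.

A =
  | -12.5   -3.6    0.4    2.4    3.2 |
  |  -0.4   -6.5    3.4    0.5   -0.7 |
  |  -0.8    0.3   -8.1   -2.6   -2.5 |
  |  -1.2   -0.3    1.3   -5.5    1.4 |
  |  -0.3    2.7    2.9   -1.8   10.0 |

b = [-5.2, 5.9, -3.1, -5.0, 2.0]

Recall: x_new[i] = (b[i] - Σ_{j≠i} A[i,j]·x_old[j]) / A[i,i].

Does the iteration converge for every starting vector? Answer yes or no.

Let D = diag(-12.5, -6.5, -8.1, -5.5, 10); L, U the strict triangles.
Jacobi T = -D⁻¹(L+U): T[3,4] = -(1.4)/(-5.5) = +0.2545; T[3,3] = 0.
  T[0,:] = [+0.0000, -0.2880, +0.0320, +0.1920, +0.2560]
  T[1,:] = [-0.0615, +0.0000, +0.5231, +0.0769, -0.1077]
  T[2,:] = [-0.0988, +0.0370, +0.0000, -0.3210, -0.3086]
  T[3,:] = [-0.2182, -0.0545, +0.2364, +0.0000, +0.2545]
  T[4,:] = [+0.0300, -0.2700, -0.2900, +0.1800, +0.0000]
eigenvalue magnitudes: 0.5220, 0.4038, 0.4038, 0.2908, 0.1193.
ρ = 0.5220; 0.5220 < 1, so it converges for any x₀.

yes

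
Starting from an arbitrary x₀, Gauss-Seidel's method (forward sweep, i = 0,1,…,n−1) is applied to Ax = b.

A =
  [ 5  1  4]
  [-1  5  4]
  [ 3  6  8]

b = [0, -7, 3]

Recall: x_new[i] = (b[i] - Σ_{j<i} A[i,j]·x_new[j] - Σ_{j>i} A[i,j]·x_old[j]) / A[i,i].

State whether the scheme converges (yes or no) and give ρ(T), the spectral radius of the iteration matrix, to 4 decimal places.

Split A = D + L + U, D = diag(5, 5, 8).
Gauss-Seidel: T = -(D+L)⁻¹U, row 0 first, T[0,1] = -(1)/(5) = -0.2000; later rows by forward substitution.
  T[0,:] = [+0.0000, -0.2000, -0.8000]
  T[1,:] = [+0.0000, -0.0400, -0.9600]
  T[2,:] = [+0.0000, +0.1050, +1.0200]
|eigenvalues of T|: 0.9144, 0.0656, 0.0000.
ρ(T) = max|λ| = 0.9144; 0.9144 < 1: convergent.

yes, ρ = 0.9144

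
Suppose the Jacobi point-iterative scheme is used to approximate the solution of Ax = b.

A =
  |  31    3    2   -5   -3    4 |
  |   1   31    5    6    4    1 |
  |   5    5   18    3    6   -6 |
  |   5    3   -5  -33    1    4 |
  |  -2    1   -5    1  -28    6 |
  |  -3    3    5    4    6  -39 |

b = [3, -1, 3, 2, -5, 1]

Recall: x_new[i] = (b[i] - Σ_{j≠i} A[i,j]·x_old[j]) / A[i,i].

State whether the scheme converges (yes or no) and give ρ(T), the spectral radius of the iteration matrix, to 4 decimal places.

Split A = D + L + U, D = diag(31, 31, 18, -33, -28, -39).
Jacobi: T = -D⁻¹(L+U), T[1,5] = -(1)/(31) = -0.0323; T[1,1] = 0.
  T[0,:] = [+0.0000, -0.0968, -0.0645, +0.1613, +0.0968, -0.1290]
  T[1,:] = [-0.0323, +0.0000, -0.1613, -0.1935, -0.1290, -0.0323]
  T[2,:] = [-0.2778, -0.2778, +0.0000, -0.1667, -0.3333, +0.3333]
  T[3,:] = [+0.1515, +0.0909, -0.1515, +0.0000, +0.0303, +0.1212]
  T[4,:] = [-0.0714, +0.0357, -0.1786, +0.0357, +0.0000, +0.2143]
  T[5,:] = [-0.0769, +0.0769, +0.1282, +0.1026, +0.1538, +0.0000]
|eigenvalues of T|: 0.5191, 0.3964, 0.2044, 0.2044, 0.1749, 0.0347.
ρ(T) = max|λ| = 0.5191; 0.5191 < 1 ⇒ converges.

yes, ρ = 0.5191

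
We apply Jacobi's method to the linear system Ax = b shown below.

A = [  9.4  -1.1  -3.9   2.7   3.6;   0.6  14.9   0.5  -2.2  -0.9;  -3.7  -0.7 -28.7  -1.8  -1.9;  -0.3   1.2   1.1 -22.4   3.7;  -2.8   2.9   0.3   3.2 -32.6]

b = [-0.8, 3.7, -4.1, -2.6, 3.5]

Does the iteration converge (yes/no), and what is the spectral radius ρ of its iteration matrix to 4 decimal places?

yes, ρ = 0.2883

Let D = diag(9.4, 14.9, -28.7, -22.4, -32.6); L, U the strict triangles.
T_J = -D⁻¹(L+U): T[2,4] = -(-1.9)/(-28.7) = -0.0662; T[2,2] = 0.
  T[0,:] = [+0.0000, +0.1170, +0.4149, -0.2872, -0.3830]
  T[1,:] = [-0.0403, +0.0000, -0.0336, +0.1477, +0.0604]
  T[2,:] = [-0.1289, -0.0244, +0.0000, -0.0627, -0.0662]
  T[3,:] = [-0.0134, +0.0536, +0.0491, +0.0000, +0.1652]
  T[4,:] = [-0.0859, +0.0890, +0.0092, +0.0982, +0.0000]
|roots of det(T-λI)|: 0.2883, 0.2182, 0.2182, 0.0984, 0.0984.
ρ(T) = max|λ| = 0.2883; 0.2883 < 1 ⇒ converges.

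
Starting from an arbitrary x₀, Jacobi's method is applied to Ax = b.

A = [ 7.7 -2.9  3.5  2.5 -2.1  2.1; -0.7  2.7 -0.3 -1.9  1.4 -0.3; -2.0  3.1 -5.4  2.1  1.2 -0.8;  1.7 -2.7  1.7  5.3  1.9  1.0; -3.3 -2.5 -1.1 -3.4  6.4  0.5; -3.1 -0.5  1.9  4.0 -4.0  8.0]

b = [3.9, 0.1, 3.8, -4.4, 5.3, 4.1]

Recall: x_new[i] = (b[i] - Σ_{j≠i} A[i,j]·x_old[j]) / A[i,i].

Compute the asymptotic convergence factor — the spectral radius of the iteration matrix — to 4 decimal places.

1.1985

Diagonal D = diag(7.7, 2.7, -5.4, 5.3, 6.4, 8); L, U strict lower/upper.
T_J = -D⁻¹(L+U): T[4,3] = -(-3.4)/(6.4) = +0.5312; T[4,4] = 0.
  T[0,:] = [+0.0000, +0.3766, -0.4545, -0.3247, +0.2727, -0.2727]
  T[1,:] = [+0.2593, +0.0000, +0.1111, +0.7037, -0.5185, +0.1111]
  T[2,:] = [-0.3704, +0.5741, +0.0000, +0.3889, +0.2222, -0.1481]
  T[3,:] = [-0.3208, +0.5094, -0.3208, +0.0000, -0.3585, -0.1887]
  T[4,:] = [+0.5156, +0.3906, +0.1719, +0.5312, +0.0000, -0.0781]
  T[5,:] = [+0.3875, +0.0625, -0.2375, -0.5000, +0.5000, +0.0000]
|eigenvalues of T|: 1.1985, 0.8441, 0.8441, 0.2851, 0.2851, 0.1926.
ρ = 1.1985; 1.1985 > 1, so it fails to converge.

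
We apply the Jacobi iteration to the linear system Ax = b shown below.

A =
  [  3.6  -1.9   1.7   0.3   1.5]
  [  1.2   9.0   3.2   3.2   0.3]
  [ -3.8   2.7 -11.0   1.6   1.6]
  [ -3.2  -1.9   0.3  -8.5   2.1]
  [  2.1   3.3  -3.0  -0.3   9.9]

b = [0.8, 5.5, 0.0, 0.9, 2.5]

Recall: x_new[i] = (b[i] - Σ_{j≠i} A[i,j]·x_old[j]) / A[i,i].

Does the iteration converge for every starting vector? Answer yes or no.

yes

Let D = diag(3.6, 9, -11, -8.5, 9.9); L, U the strict triangles.
Jacobi: T = -D⁻¹(L+U), T[2,3] = -(1.6)/(-11) = +0.1455; T[2,2] = 0.
  T[0,:] = [+0.0000, +0.5278, -0.4722, -0.0833, -0.4167]
  T[1,:] = [-0.1333, +0.0000, -0.3556, -0.3556, -0.0333]
  T[2,:] = [-0.3455, +0.2455, +0.0000, +0.1455, +0.1455]
  T[3,:] = [-0.3765, -0.2235, +0.0353, +0.0000, +0.2471]
  T[4,:] = [-0.2121, -0.3333, +0.3030, +0.0303, +0.0000]
moduli |λ_i(T)| = 0.8284, 0.5521, 0.5521, 0.2856, 0.0747.
ρ = 0.8284; 0.8284 < 1: convergent.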